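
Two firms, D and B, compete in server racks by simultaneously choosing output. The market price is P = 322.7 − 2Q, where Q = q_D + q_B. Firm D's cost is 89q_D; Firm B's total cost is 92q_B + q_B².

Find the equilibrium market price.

Firm D's profit: π = q_D(322.7 − 2(q_D + q_B)) − 89q_D.
∂π/∂q_D = 233.7 − 4q_D − 2q_B = 0, so q_D = 58.425 − 0.5q_B.
For B: ∂π/∂q_B = 230.7 − 6q_B − 2q_D = 0 ⇒ q_B = 38.45 − (1/3)q_D.
Solving the two reaction functions simultaneously: (1 − (−0.5)(−1/3))q_D = 58.425 − 0.5·38.45, so (5/6)q_D = 39.2 and q_D = 47.04.
Then q_B = 38.45 − (1/3)·47.04 = 22.77.
Equilibrium price: P = 322.7 − 2·69.81 = 183.08.

183.08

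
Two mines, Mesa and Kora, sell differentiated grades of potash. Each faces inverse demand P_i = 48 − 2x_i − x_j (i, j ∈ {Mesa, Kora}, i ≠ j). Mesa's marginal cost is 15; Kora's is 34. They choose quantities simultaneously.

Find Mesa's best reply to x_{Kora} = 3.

Mine Mesa's profit: π = x_{Mesa}(48 − 2x_{Mesa} − x_{Kora}) − 15x_{Mesa}.
∂π/∂x_{Mesa} = 33 − 4x_{Mesa} − x_{Kora} = 0 ⇒ x_{Mesa} = 8.25 − 0.25x_{Kora}.
At x_{Kora} = 3: x_{Mesa} = 8.25 − 0.25·3 = 7.5.

7.5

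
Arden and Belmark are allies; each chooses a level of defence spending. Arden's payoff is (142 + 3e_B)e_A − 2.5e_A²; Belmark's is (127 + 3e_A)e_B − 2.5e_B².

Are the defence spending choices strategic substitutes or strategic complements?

Expanding Arden's payoff: 142e_A + 3e_Be_A − 2.5e_A².
∂π/∂e_A = 142 + 3e_B − 5e_A = 0, so e_A = 28.4 + 0.6e_B.
The best-response slope de_A/de_B = 0.6 > 0: the reaction function is upward-sloping, so the choices are strategic complements.

strategic complements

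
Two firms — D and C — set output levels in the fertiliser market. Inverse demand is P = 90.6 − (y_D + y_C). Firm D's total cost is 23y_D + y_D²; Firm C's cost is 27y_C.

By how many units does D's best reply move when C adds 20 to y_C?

-5

Firm D's profit: π = y_D(90.6 − (y_D + y_C)) − 23y_D − y_D².
∂π/∂y_D = 67.6 − 4y_D − y_C = 0, so y_D = 16.9 − 0.25y_C.
The reaction-function slope is −0.25, so a 20-unit rise in y_C moves y_D by −0.25 × 20 = −5. D's best response falls — the actions are strategic substitutes.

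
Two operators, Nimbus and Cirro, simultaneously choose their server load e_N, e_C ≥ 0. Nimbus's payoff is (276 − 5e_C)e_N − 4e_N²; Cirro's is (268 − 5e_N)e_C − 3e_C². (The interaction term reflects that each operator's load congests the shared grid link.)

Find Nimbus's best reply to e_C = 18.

23.25

Expanding Nimbus's payoff: 276e_N − 5e_Ce_N − 4e_N².
∂π/∂e_N = 276 − 5e_C − 8e_N = 0, so e_N = 34.5 − 0.625e_C.
At e_C = 18: e_N = 34.5 − 0.625·18 = 23.25.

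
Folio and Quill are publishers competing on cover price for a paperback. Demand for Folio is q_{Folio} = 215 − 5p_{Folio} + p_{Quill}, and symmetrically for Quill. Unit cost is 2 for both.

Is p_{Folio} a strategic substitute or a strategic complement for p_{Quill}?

Folio's profit: π = (p_{Folio} − 2)(215 − 5p_{Folio} + p_{Quill}).
∂π/∂p_{Folio} = 225 − 10p_{Folio} + p_{Quill} = 0 ⇒ p_{Folio} = 22.5 + 0.1p_{Quill}.
The best-response slope dp_{Folio}/dp_{Quill} = 0.1 > 0: the reaction function is upward-sloping, so the choices are strategic complements.

strategic complements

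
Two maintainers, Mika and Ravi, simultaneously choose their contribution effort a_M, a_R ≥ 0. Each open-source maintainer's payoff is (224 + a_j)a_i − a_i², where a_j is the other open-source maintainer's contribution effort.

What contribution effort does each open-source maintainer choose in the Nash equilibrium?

224

Mika's payoff is (224 + a_R)a_M − a_M².
∂π/∂a_M = 224 + a_R − 2a_M = 0, so a_M = 112 + 0.5a_R.
By symmetry a_R = a_M; substituting into the reaction function, 0.5a_M = 112 and a_M = 224.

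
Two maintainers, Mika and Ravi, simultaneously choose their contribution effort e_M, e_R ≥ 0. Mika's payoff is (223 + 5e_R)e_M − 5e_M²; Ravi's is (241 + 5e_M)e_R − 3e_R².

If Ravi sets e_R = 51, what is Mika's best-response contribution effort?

47.8

Expanding Mika's payoff: 223e_M + 5e_Re_M − 5e_M².
∂π/∂e_M = 223 + 5e_R − 10e_M = 0, so e_M = 22.3 + 0.5e_R.
At e_R = 51: e_M = 22.3 + 0.5·51 = 47.8.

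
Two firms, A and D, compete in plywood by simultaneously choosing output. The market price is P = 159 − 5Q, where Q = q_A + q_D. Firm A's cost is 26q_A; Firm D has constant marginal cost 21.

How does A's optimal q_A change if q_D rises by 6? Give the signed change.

Firm A's profit: π = q_A(159 − 5(q_A + q_D)) − 26q_A.
∂π/∂q_A = 133 − 10q_A − 5q_D = 0, so q_A = 13.3 − 0.5q_D.
The reaction-function slope is −0.5, so a 6-unit rise in q_D moves q_A by −0.5 × 6 = −3. A's best response falls — the actions are strategic substitutes.

-3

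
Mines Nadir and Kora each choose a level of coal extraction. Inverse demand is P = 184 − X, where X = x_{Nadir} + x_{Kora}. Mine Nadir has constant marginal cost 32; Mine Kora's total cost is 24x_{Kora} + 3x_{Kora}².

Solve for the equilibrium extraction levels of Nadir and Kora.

70.4, 11.2

Mine Nadir's profit: π = x_{Nadir}(184 − (x_{Nadir} + x_{Kora})) − 32x_{Nadir}.
∂π/∂x_{Nadir} = 152 − 2x_{Nadir} − x_{Kora} = 0, so x_{Nadir} = 76 − 0.5x_{Kora}.
For Kora: ∂π/∂x_{Kora} = 160 − 8x_{Kora} − x_{Nadir} = 0 ⇒ x_{Kora} = 20 − 0.125x_{Nadir}.
Substituting the second reaction function into the first: x_{Nadir} = 76 − 0.5(20 − 0.125x_{Nadir}), which gives 0.9375x_{Nadir} = 66 ⇒ x_{Nadir} = 70.4.
Then x_{Kora} = 20 − 0.125·70.4 = 11.2.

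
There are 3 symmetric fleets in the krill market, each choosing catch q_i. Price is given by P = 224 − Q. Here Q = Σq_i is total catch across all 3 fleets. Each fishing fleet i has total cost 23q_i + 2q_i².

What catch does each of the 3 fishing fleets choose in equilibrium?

25.125

A representative fishing fleet's profit is π_i = q_i(224 − Q) − 23q_i − 2q_i², with Q = q_i + Σ_{j≠i} q_j.
First-order condition: 201 − 6q_i − Σ_{j≠i} q_j = 0.
Imposing symmetry (q_j = q for all j) turns Σ_{j≠i} q_j into 2q, so 201 = 8q and q = 25.125.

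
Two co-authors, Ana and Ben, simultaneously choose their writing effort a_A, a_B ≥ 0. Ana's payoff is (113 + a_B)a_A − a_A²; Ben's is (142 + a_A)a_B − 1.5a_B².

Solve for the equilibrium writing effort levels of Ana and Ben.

96.2, 79.4

Expanding Ana's payoff: 113a_A + a_Ba_A − a_A².
∂π/∂a_A = 113 + a_B − 2a_A = 0, so a_A = 56.5 + 0.5a_B.
Likewise for Ben: a_B = 142/3 + (1/3)a_A.
Solving the two reaction functions simultaneously: (1 − (0.5)(1/3))a_A = 56.5 + 0.5·(142/3), so (5/6)a_A = 481/6 and a_A = 96.2.
Then a_B = 142/3 + (1/3)·96.2 = 79.4.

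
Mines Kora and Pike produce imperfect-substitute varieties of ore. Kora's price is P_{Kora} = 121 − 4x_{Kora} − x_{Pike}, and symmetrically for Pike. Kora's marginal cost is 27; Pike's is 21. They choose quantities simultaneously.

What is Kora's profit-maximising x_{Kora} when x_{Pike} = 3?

Mine Kora's profit: π = x_{Kora}(121 − 4x_{Kora} − x_{Pike}) − 27x_{Kora}.
∂π/∂x_{Kora} = 94 − 8x_{Kora} − x_{Pike} = 0 ⇒ x_{Kora} = 11.75 − 0.125x_{Pike}.
At x_{Pike} = 3: x_{Kora} = 11.75 − 0.125·3 = 11.375.

11.375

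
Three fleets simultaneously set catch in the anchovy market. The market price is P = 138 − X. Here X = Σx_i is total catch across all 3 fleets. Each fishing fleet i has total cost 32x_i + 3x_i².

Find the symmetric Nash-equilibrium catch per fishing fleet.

10.6

A representative fishing fleet's profit is π_i = x_i(138 − X) − 32x_i − 3x_i², with X = x_i + Σ_{j≠i} x_j.
First-order condition: 106 − 8x_i − Σ_{j≠i} x_j = 0.
With identical fishing fleets, set every x_j = x: then 106 − 8x − 2x = 0, i.e. x = 106/10 = 10.6.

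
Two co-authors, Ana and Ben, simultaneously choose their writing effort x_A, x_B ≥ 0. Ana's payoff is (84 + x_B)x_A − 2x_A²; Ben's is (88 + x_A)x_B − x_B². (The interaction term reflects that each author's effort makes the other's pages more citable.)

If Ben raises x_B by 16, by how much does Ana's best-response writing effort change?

4

Expanding Ana's payoff: 84x_A + x_Bx_A − 2x_A².
∂π/∂x_A = 84 + x_B − 4x_A = 0, so x_A = 21 + 0.25x_B.
The reaction-function slope is 0.25, so a 16-unit rise in x_B moves x_A by 0.25 × 16 = 4. Ana's best response rises — the actions are strategic complements.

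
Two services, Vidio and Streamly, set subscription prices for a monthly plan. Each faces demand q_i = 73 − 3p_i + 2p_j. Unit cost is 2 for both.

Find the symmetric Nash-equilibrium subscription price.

19.75

Vidio's profit: π = (p_{Vidio} − 2)(73 − 3p_{Vidio} + 2p_{Streamly}).
∂π/∂p_{Vidio} = 79 − 6p_{Vidio} + 2p_{Streamly} = 0 ⇒ p_{Vidio} = 79/6 + (1/3)p_{Streamly}.
The game is symmetric, so in equilibrium p_{Streamly} = p_{Vidio}: the reaction function gives (2/3)p_{Vidio} = 79/6, hence p_{Vidio} = 19.75.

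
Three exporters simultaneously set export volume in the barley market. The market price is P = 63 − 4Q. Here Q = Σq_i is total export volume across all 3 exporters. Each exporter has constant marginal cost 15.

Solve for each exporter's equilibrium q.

A representative exporter's profit is π_i = q_i(63 − 4Q) − 15q_i, with Q = q_i + Σ_{j≠i} q_j.
First-order condition: 48 − 8q_i − 4Σ_{j≠i} q_j = 0.
In a symmetric equilibrium every exporter chooses the same q, so Σ_{j≠i} q_j = 2q. The condition becomes 48 − 16q = 0, giving q = 48/16 = 3.

3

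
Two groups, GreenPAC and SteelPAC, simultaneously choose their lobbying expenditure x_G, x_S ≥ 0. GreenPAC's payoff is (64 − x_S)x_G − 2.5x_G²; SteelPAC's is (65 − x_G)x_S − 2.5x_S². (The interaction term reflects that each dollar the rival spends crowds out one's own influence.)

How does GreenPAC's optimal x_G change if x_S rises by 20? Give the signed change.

-4

Expanding GreenPAC's payoff: 64x_G − x_Sx_G − 2.5x_G².
∂π/∂x_G = 64 − x_S − 5x_G = 0, so x_G = 12.8 − 0.2x_S.
The reaction-function slope is −0.2, so a 20-unit rise in x_S moves x_G by −0.2 × 20 = −4. GreenPAC's best response falls — the actions are strategic substitutes.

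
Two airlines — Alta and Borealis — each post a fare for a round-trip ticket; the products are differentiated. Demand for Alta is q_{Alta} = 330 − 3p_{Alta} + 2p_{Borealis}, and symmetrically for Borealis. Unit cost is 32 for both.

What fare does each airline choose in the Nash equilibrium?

Alta's profit: π = (p_{Alta} − 32)(330 − 3p_{Alta} + 2p_{Borealis}).
∂π/∂p_{Alta} = 426 − 6p_{Alta} + 2p_{Borealis} = 0 ⇒ p_{Alta} = 71 + (1/3)p_{Borealis}.
Setting p_{Alta} = p_{Borealis} in the reaction function: p_{Alta} = 71 + (1/3)p_{Alta}, so p_{Alta} = 71 / (2/3) = 106.5.

106.5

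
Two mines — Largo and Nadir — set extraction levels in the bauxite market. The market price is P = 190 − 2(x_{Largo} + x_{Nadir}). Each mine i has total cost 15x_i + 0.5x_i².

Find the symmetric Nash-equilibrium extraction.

Mine Largo's profit: π = x_{Largo}(190 − 2(x_{Largo} + x_{Nadir})) − 15x_{Largo} − 0.5x_{Largo}².
∂π/∂x_{Largo} = 175 − 5x_{Largo} − 2x_{Nadir} = 0, so x_{Largo} = 35 − 0.4x_{Nadir}.
By symmetry x_{Nadir} = x_{Largo}; substituting into the reaction function, 1.4x_{Largo} = 35 and x_{Largo} = 25.

25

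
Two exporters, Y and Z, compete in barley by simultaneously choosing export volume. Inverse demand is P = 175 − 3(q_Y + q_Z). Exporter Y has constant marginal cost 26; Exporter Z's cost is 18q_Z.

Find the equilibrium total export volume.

Exporter Y's profit: π = q_Y(175 − 3(q_Y + q_Z)) − 26q_Y.
∂π/∂q_Y = 149 − 6q_Y − 3q_Z = 0, so q_Y = 149/6 − 0.5q_Z.
By the same steps for Z: q_Z = 157/6 − 0.5q_Y.
Solving the two reaction functions simultaneously: (1 − (−0.5)(−0.5))q_Y = 149/6 − 0.5·(157/6), so 0.75q_Y = 11.75 and q_Y = 47/3.
Then q_Z = 157/6 − 0.5·(47/3) = 55/3.
Total export volume: 47/3 + 55/3 = 34.

34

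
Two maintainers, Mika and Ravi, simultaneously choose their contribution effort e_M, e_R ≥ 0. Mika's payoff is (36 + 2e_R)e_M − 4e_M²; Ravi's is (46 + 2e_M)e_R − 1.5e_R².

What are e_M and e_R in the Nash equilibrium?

Expanding Mika's payoff: 36e_M + 2e_Re_M − 4e_M².
∂π/∂e_M = 36 + 2e_R − 8e_M = 0, so e_M = 4.5 + 0.25e_R.
Likewise for Ravi: e_R = 46/3 + (2/3)e_M.
Plugging e_R into Mika's best response: e_M = 4.5 + 0.25(46/3 + (2/3)e_M) ⇒ (5/6)e_M = 25/3, so e_M = 10.
Then e_R = 46/3 + (2/3)·10 = 22.

10, 22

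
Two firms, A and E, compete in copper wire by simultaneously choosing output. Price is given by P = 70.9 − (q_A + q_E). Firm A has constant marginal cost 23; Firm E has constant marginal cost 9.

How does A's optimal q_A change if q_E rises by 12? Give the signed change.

Firm A's profit: π = q_A(70.9 − (q_A + q_E)) − 23q_A.
∂π/∂q_A = 47.9 − 2q_A − q_E = 0, so q_A = 23.95 − 0.5q_E.
The reaction-function slope is −0.5, so a 12-unit rise in q_E moves q_A by −0.5 × 12 = −6. A's best response falls — the actions are strategic substitutes.

-6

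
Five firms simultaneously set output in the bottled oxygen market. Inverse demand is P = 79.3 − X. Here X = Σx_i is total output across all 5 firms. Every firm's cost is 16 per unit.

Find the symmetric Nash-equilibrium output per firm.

10.55

A representative firm's profit is π_i = x_i(79.3 − X) − 16x_i, with X = x_i + Σ_{j≠i} x_j.
First-order condition: 63.3 − 2x_i − Σ_{j≠i} x_j = 0.
With identical firms, set every x_j = x: then 63.3 − 2x − 4x = 0, i.e. x = 63.3/6 = 10.55.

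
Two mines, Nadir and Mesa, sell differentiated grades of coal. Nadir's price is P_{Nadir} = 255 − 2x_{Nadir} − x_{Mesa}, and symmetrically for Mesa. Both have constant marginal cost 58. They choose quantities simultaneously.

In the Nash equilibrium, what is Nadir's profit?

Mine Nadir's profit: π = x_{Nadir}(255 − 2x_{Nadir} − x_{Mesa}) − 58x_{Nadir}.
∂π/∂x_{Nadir} = 197 − 4x_{Nadir} − x_{Mesa} = 0 ⇒ x_{Nadir} = 49.25 − 0.25x_{Mesa}.
By symmetry x_{Mesa} = x_{Nadir}; substituting into the reaction function, 1.25x_{Nadir} = 49.25 and x_{Nadir} = 39.4.
P_{Nadir} = 255 − 2·39.4 − 39.4 = 136.8.
Profit = (136.8 − 58)·39.4 = 3104.72.

3104.72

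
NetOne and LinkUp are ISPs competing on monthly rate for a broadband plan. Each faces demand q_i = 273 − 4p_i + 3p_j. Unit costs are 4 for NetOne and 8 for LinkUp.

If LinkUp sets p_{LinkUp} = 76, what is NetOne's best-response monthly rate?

NetOne's profit: π = (p_{NetOne} − 4)(273 − 4p_{NetOne} + 3p_{LinkUp}).
∂π/∂p_{NetOne} = 289 − 8p_{NetOne} + 3p_{LinkUp} = 0 ⇒ p_{NetOne} = 36.125 + 0.375p_{LinkUp}.
At p_{LinkUp} = 76: p_{NetOne} = 36.125 + 0.375·76 = 64.625.

64.625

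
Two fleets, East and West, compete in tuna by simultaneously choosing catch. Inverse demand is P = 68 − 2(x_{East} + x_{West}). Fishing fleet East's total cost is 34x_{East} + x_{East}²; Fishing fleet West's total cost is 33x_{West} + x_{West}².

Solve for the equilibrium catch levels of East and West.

Fishing fleet East's profit: π = x_{East}(68 − 2(x_{East} + x_{West})) − 34x_{East} − x_{East}².
∂π/∂x_{East} = 34 − 6x_{East} − 2x_{West} = 0, so x_{East} = 17/3 − (1/3)x_{West}.
By the same steps for West: x_{West} = 35/6 − (1/3)x_{East}.
Plugging x_{West} into East's best response: x_{East} = 17/3 − (1/3)(35/6 − (1/3)x_{East}) ⇒ (8/9)x_{East} = 67/18, so x_{East} = 4.1875.
Then x_{West} = 35/6 − (1/3)·4.1875 = 4.4375.

4.1875, 4.4375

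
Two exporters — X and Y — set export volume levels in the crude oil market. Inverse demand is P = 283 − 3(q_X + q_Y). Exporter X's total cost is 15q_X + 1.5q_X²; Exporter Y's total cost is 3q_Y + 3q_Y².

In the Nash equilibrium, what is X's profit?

2592

Exporter X's profit: π = q_X(283 − 3(q_X + q_Y)) − 15q_X − 1.5q_X².
∂π/∂q_X = 268 − 9q_X − 3q_Y = 0, so q_X = 268/9 − (1/3)q_Y.
For Y: ∂π/∂q_Y = 280 − 12q_Y − 3q_X = 0 ⇒ q_Y = 70/3 − 0.25q_X.
Plugging q_Y into X's best response: q_X = 268/9 − (1/3)(70/3 − 0.25q_X) ⇒ (11/12)q_X = 22, so q_X = 24.
Then q_Y = 70/3 − 0.25·24 = 52/3.
Price P = 283 − 3·(124/3) = 159.
X's profit: (159 − 15)·24 − 1.5(24)² = 2592.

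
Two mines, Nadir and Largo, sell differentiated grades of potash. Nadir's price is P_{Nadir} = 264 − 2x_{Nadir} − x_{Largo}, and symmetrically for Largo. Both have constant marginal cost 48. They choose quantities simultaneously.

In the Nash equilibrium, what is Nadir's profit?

3732.48

Mine Nadir's profit: π = x_{Nadir}(264 − 2x_{Nadir} − x_{Largo}) − 48x_{Nadir}.
∂π/∂x_{Nadir} = 216 − 4x_{Nadir} − x_{Largo} = 0 ⇒ x_{Nadir} = 54 − 0.25x_{Largo}.
By symmetry x_{Largo} = x_{Nadir}; substituting into the reaction function, 1.25x_{Nadir} = 54 and x_{Nadir} = 43.2.
P_{Nadir} = 264 − 2·43.2 − 43.2 = 134.4.
Profit = (134.4 − 48)·43.2 = 3732.48.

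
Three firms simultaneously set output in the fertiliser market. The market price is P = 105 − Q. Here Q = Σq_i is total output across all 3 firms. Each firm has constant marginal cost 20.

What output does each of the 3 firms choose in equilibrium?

21.25

A representative firm's profit is π_i = q_i(105 − Q) − 20q_i, with Q = q_i + Σ_{j≠i} q_j.
First-order condition: 85 − 2q_i − Σ_{j≠i} q_j = 0.
Imposing symmetry (q_j = q for all j) turns Σ_{j≠i} q_j into 2q, so 85 = 4q and q = 21.25.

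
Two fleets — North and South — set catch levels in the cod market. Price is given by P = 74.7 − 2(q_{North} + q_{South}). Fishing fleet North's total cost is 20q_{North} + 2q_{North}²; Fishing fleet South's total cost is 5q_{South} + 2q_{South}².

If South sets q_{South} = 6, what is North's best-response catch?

5.3375

Fishing fleet North's profit: π = q_{North}(74.7 − 2(q_{North} + q_{South})) − 20q_{North} − 2q_{North}².
∂π/∂q_{North} = 54.7 − 8q_{North} − 2q_{South} = 0, so q_{North} = 6.8375 − 0.25q_{South}.
At q_{South} = 6: q_{North} = 6.8375 − 0.25·6 = 5.3375.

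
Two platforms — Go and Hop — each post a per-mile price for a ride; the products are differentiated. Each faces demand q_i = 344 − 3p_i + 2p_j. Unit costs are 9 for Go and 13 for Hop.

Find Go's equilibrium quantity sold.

253.5

Go's profit: π = (p_{Go} − 9)(344 − 3p_{Go} + 2p_{Hop}).
∂π/∂p_{Go} = 371 − 6p_{Go} + 2p_{Hop} = 0 ⇒ p_{Go} = 371/6 + (1/3)p_{Hop}.
Similarly p_{Hop} = 383/6 + (1/3)p_{Go}.
Solving the two reaction functions simultaneously: (1 − (1/3)(1/3))p_{Go} = 371/6 + (1/3)·(383/6), so (8/9)p_{Go} = 748/9 and p_{Go} = 93.5.
Then p_{Hop} = 383/6 + (1/3)·93.5 = 95.
q_{Go} = 344 − 3·93.5 + 2·95 = 253.5.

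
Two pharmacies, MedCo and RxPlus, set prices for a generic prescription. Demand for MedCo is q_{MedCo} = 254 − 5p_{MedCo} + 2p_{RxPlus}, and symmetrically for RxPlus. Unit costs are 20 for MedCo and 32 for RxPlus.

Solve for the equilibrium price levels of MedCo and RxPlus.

45.5, 50.5

MedCo's profit: π = (p_{MedCo} − 20)(254 − 5p_{MedCo} + 2p_{RxPlus}).
∂π/∂p_{MedCo} = 354 − 10p_{MedCo} + 2p_{RxPlus} = 0 ⇒ p_{MedCo} = 35.4 + 0.2p_{RxPlus}.
Similarly p_{RxPlus} = 41.4 + 0.2p_{MedCo}.
Plugging p_{RxPlus} into MedCo's best response: p_{MedCo} = 35.4 + 0.2(41.4 + 0.2p_{MedCo}) ⇒ 0.96p_{MedCo} = 43.68, so p_{MedCo} = 45.5.
Then p_{RxPlus} = 41.4 + 0.2·45.5 = 50.5.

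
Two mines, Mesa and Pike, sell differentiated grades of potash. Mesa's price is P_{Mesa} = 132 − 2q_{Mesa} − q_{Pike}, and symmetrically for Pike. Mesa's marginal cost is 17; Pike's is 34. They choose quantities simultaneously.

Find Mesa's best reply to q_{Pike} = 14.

25.25

Mine Mesa's profit: π = q_{Mesa}(132 − 2q_{Mesa} − q_{Pike}) − 17q_{Mesa}.
∂π/∂q_{Mesa} = 115 − 4q_{Mesa} − q_{Pike} = 0 ⇒ q_{Mesa} = 28.75 − 0.25q_{Pike}.
At q_{Pike} = 14: q_{Mesa} = 28.75 − 0.25·14 = 25.25.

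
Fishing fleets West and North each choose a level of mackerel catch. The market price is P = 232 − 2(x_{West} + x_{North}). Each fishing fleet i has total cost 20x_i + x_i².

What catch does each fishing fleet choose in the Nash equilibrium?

Fishing fleet West's profit: π = x_{West}(232 − 2(x_{West} + x_{North})) − 20x_{West} − x_{West}².
∂π/∂x_{West} = 212 − 6x_{West} − 2x_{North} = 0, so x_{West} = 106/3 − (1/3)x_{North}.
Setting x_{West} = x_{North} in the reaction function: x_{West} = 106/3 − (1/3)x_{West}, so x_{West} = (106/3) / (4/3) = 26.5.

26.5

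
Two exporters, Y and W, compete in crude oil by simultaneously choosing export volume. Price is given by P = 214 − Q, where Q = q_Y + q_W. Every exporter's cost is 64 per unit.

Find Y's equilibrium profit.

2500

Exporter Y's profit: π = q_Y(214 − (q_Y + q_W)) − 64q_Y.
∂π/∂q_Y = 150 − 2q_Y − q_W = 0, so q_Y = 75 − 0.5q_W.
The game is symmetric, so in equilibrium q_W = q_Y: the reaction function gives 1.5q_Y = 75, hence q_Y = 50.
Price P = 214 − 100 = 114.
Y's profit: (114 − 64)·50 = 2500.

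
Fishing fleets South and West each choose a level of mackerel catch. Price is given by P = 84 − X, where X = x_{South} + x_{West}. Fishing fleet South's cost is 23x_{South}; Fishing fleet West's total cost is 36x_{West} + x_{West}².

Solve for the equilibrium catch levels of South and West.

Fishing fleet South's profit: π = x_{South}(84 − (x_{South} + x_{West})) − 23x_{South}.
∂π/∂x_{South} = 61 − 2x_{South} − x_{West} = 0, so x_{South} = 30.5 − 0.5x_{West}.
For West: ∂π/∂x_{West} = 48 − 4x_{West} − x_{South} = 0 ⇒ x_{West} = 12 − 0.25x_{South}.
Substituting the second reaction function into the first: x_{South} = 30.5 − 0.5(12 − 0.25x_{South}), which gives 0.875x_{South} = 24.5 ⇒ x_{South} = 28.
Then x_{West} = 12 − 0.25·28 = 5.

28, 5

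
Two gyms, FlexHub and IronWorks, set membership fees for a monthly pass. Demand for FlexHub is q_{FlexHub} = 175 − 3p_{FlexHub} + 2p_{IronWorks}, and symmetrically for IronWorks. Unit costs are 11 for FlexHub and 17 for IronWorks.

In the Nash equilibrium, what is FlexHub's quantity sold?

FlexHub's profit: π = (p_{FlexHub} − 11)(175 − 3p_{FlexHub} + 2p_{IronWorks}).
∂π/∂p_{FlexHub} = 208 − 6p_{FlexHub} + 2p_{IronWorks} = 0 ⇒ p_{FlexHub} = 104/3 + (1/3)p_{IronWorks}.
Similarly p_{IronWorks} = 113/3 + (1/3)p_{FlexHub}.
Plugging p_{IronWorks} into FlexHub's best response: p_{FlexHub} = 104/3 + (1/3)(113/3 + (1/3)p_{FlexHub}) ⇒ (8/9)p_{FlexHub} = 425/9, so p_{FlexHub} = 53.125.
Then p_{IronWorks} = 113/3 + (1/3)·53.125 = 55.375.
q_{FlexHub} = 175 − 3·53.125 + 2·55.375 = 126.375.

126.375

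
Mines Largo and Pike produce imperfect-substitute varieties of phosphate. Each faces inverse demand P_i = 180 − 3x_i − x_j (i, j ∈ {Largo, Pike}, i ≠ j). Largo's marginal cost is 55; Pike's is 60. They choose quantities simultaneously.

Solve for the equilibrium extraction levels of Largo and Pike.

18, 17

Mine Largo's profit: π = x_{Largo}(180 − 3x_{Largo} − x_{Pike}) − 55x_{Largo}.
∂π/∂x_{Largo} = 125 − 6x_{Largo} − x_{Pike} = 0 ⇒ x_{Largo} = 125/6 − (1/6)x_{Pike}.
Similarly x_{Pike} = 20 − (1/6)x_{Largo}.
Solving the two reaction functions simultaneously: (1 − (−1/6)(−1/6))x_{Largo} = 125/6 − (1/6)·20, so (35/36)x_{Largo} = 17.5 and x_{Largo} = 18.
Then x_{Pike} = 20 − (1/6)·18 = 17.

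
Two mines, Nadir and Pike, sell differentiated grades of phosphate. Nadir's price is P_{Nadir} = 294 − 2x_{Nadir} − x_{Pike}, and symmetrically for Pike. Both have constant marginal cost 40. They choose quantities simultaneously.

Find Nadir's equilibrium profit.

Mine Nadir's profit: π = x_{Nadir}(294 − 2x_{Nadir} − x_{Pike}) − 40x_{Nadir}.
∂π/∂x_{Nadir} = 254 − 4x_{Nadir} − x_{Pike} = 0 ⇒ x_{Nadir} = 63.5 − 0.25x_{Pike}.
The game is symmetric, so in equilibrium x_{Pike} = x_{Nadir}: the reaction function gives 1.25x_{Nadir} = 63.5, hence x_{Nadir} = 50.8.
P_{Nadir} = 294 − 2·50.8 − 50.8 = 141.6.
Profit = (141.6 − 40)·50.8 = 5161.28.

5161.28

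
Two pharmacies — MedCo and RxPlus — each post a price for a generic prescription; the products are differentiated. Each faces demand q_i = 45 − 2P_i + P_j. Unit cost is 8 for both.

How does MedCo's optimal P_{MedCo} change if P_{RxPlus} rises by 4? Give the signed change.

MedCo's profit: π = (P_{MedCo} − 8)(45 − 2P_{MedCo} + P_{RxPlus}).
∂π/∂P_{MedCo} = 61 − 4P_{MedCo} + P_{RxPlus} = 0 ⇒ P_{MedCo} = 15.25 + 0.25P_{RxPlus}.
The reaction-function slope is 0.25, so a 4-unit rise in P_{RxPlus} moves P_{MedCo} by 0.25 × 4 = 1. MedCo's best response rises — the actions are strategic complements.

1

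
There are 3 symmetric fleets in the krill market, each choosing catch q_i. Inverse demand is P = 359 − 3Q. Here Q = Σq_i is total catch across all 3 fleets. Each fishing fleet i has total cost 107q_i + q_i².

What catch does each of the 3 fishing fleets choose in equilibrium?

18

A representative fishing fleet's profit is π_i = q_i(359 − 3Q) − 107q_i − q_i², with Q = q_i + Σ_{j≠i} q_j.
First-order condition: 252 − 8q_i − 3Σ_{j≠i} q_j = 0.
With identical fishing fleets, set every q_j = q: then 252 − 8q − 6q = 0, i.e. q = 252/14 = 18.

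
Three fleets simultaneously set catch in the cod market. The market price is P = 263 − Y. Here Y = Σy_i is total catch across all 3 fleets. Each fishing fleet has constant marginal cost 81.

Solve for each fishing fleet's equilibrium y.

A representative fishing fleet's profit is π_i = y_i(263 − Y) − 81y_i, with Y = y_i + Σ_{j≠i} y_j.
First-order condition: 182 − 2y_i − Σ_{j≠i} y_j = 0.
In a symmetric equilibrium every fishing fleet chooses the same y, so Σ_{j≠i} y_j = 2y. The condition becomes 182 − 4y = 0, giving y = 182/4 = 45.5.

45.5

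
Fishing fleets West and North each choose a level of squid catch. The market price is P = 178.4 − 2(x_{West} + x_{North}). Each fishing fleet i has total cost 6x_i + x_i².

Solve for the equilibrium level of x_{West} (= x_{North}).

Fishing fleet West's profit: π = x_{West}(178.4 − 2(x_{West} + x_{North})) − 6x_{West} − x_{West}².
∂π/∂x_{West} = 172.4 − 6x_{West} − 2x_{North} = 0, so x_{West} = 431/15 − (1/3)x_{North}.
Setting x_{West} = x_{North} in the reaction function: x_{West} = 431/15 − (1/3)x_{West}, so x_{West} = (431/15) / (4/3) = 21.55.

21.55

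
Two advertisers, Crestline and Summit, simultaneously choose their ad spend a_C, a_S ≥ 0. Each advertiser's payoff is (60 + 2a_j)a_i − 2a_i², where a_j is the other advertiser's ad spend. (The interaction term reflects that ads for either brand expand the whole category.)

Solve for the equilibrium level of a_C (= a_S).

Crestline's payoff is (60 + 2a_S)a_C − 2a_C².
∂π/∂a_C = 60 + 2a_S − 4a_C = 0, so a_C = 15 + 0.5a_S.
The game is symmetric, so in equilibrium a_S = a_C: the reaction function gives 0.5a_C = 15, hence a_C = 30.

30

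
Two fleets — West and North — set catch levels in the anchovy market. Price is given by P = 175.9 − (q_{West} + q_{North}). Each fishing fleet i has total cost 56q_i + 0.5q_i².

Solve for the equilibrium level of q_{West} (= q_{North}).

29.975

Fishing fleet West's profit: π = q_{West}(175.9 − (q_{West} + q_{North})) − 56q_{West} − 0.5q_{West}².
∂π/∂q_{West} = 119.9 − 3q_{West} − q_{North} = 0, so q_{West} = 1199/30 − (1/3)q_{North}.
The game is symmetric, so in equilibrium q_{North} = q_{West}: the reaction function gives (4/3)q_{West} = 1199/30, hence q_{West} = 29.975.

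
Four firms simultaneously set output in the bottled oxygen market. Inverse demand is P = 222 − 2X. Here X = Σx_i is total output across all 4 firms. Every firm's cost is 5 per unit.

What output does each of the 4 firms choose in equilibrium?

21.7

A representative firm's profit is π_i = x_i(222 − 2X) − 5x_i, with X = x_i + Σ_{j≠i} x_j.
First-order condition: 217 − 4x_i − 2Σ_{j≠i} x_j = 0.
With identical firms, set every x_j = x: then 217 − 4x − 6x = 0, i.e. x = 217/10 = 21.7.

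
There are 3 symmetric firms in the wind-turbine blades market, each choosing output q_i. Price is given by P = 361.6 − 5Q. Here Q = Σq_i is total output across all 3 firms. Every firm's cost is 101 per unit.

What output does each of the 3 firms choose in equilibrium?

A representative firm's profit is π_i = q_i(361.6 − 5Q) − 101q_i, with Q = q_i + Σ_{j≠i} q_j.
First-order condition: 260.6 − 10q_i − 5Σ_{j≠i} q_j = 0.
With identical firms, set every q_j = q: then 260.6 − 10q − 10q = 0, i.e. q = 260.6/20 = 13.03.

13.03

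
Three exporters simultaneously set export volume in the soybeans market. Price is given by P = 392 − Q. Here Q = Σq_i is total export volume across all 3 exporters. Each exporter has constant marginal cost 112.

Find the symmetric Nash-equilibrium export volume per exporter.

A representative exporter's profit is π_i = q_i(392 − Q) − 112q_i, with Q = q_i + Σ_{j≠i} q_j.
First-order condition: 280 − 2q_i − Σ_{j≠i} q_j = 0.
With identical exporters, set every q_j = q: then 280 − 2q − 2q = 0, i.e. q = 280/4 = 70.

70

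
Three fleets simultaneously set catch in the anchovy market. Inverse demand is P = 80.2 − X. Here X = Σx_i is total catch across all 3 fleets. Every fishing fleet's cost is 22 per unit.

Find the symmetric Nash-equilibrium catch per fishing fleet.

A representative fishing fleet's profit is π_i = x_i(80.2 − X) − 22x_i, with X = x_i + Σ_{j≠i} x_j.
First-order condition: 58.2 − 2x_i − Σ_{j≠i} x_j = 0.
Imposing symmetry (x_j = x for all j) turns Σ_{j≠i} x_j into 2x, so 58.2 = 4x and x = 14.55.

14.55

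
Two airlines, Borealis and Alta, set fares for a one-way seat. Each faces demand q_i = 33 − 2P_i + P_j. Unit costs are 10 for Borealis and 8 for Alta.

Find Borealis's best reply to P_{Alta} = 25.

Borealis's profit: π = (P_{Borealis} − 10)(33 − 2P_{Borealis} + P_{Alta}).
∂π/∂P_{Borealis} = 53 − 4P_{Borealis} + P_{Alta} = 0 ⇒ P_{Borealis} = 13.25 + 0.25P_{Alta}.
At P_{Alta} = 25: P_{Borealis} = 13.25 + 0.25·25 = 19.5.

19.5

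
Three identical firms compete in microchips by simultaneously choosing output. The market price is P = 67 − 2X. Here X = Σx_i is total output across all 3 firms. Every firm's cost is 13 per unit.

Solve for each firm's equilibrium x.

A representative firm's profit is π_i = x_i(67 − 2X) − 13x_i, with X = x_i + Σ_{j≠i} x_j.
First-order condition: 54 − 4x_i − 2Σ_{j≠i} x_j = 0.
With identical firms, set every x_j = x: then 54 − 4x − 4x = 0, i.e. x = 54/8 = 6.75.

6.75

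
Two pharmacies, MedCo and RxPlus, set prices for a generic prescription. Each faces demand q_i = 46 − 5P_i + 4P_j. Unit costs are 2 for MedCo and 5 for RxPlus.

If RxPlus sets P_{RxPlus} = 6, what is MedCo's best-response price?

MedCo's profit: π = (P_{MedCo} − 2)(46 − 5P_{MedCo} + 4P_{RxPlus}).
∂π/∂P_{MedCo} = 56 − 10P_{MedCo} + 4P_{RxPlus} = 0 ⇒ P_{MedCo} = 5.6 + 0.4P_{RxPlus}.
At P_{RxPlus} = 6: P_{MedCo} = 5.6 + 0.4·6 = 8.

8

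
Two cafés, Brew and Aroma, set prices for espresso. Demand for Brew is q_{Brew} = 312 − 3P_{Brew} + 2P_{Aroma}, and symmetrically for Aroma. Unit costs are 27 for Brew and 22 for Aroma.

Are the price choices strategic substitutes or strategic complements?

strategic complements

Brew's profit: π = (P_{Brew} − 27)(312 − 3P_{Brew} + 2P_{Aroma}).
∂π/∂P_{Brew} = 393 − 6P_{Brew} + 2P_{Aroma} = 0 ⇒ P_{Brew} = 65.5 + (1/3)P_{Aroma}.
The best-response slope dP_{Brew}/dP_{Aroma} = 1/3 > 0: the reaction function is upward-sloping, so the choices are strategic complements.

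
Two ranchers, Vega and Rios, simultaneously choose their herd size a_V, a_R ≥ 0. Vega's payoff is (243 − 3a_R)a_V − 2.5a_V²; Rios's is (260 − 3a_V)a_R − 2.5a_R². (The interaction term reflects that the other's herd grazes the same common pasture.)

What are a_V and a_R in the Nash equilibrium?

27.1875, 35.6875

Expanding Vega's payoff: 243a_V − 3a_Ra_V − 2.5a_V².
∂π/∂a_V = 243 − 3a_R − 5a_V = 0, so a_V = 48.6 − 0.6a_R.
Likewise for Rios: a_R = 52 − 0.6a_V.
Plugging a_R into Vega's best response: a_V = 48.6 − 0.6(52 − 0.6a_V) ⇒ 0.64a_V = 17.4, so a_V = 27.1875.
Then a_R = 52 − 0.6·27.1875 = 35.6875.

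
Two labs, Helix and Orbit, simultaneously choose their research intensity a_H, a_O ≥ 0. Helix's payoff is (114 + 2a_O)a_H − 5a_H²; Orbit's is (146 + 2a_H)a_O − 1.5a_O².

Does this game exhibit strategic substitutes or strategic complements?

strategic complements

Expanding Helix's payoff: 114a_H + 2a_Oa_H − 5a_H².
∂π/∂a_H = 114 + 2a_O − 10a_H = 0, so a_H = 11.4 + 0.2a_O.
The best-response slope da_H/da_O = 0.2 > 0: the reaction function is upward-sloping, so the choices are strategic complements.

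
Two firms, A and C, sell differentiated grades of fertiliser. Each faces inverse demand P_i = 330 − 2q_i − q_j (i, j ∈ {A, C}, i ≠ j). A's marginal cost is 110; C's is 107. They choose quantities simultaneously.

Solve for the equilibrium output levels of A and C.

Firm A's profit: π = q_A(330 − 2q_A − q_C) − 110q_A.
∂π/∂q_A = 220 − 4q_A − q_C = 0 ⇒ q_A = 55 − 0.25q_C.
Similarly q_C = 55.75 − 0.25q_A.
Solving the two reaction functions simultaneously: (1 − (−0.25)(−0.25))q_A = 55 − 0.25·55.75, so 0.9375q_A = 41.0625 and q_A = 43.8.
Then q_C = 55.75 − 0.25·43.8 = 44.8.

43.8, 44.8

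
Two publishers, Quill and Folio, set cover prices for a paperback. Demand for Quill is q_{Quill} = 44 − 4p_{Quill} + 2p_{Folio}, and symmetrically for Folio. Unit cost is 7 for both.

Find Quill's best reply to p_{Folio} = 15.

12.75

Quill's profit: π = (p_{Quill} − 7)(44 − 4p_{Quill} + 2p_{Folio}).
∂π/∂p_{Quill} = 72 − 8p_{Quill} + 2p_{Folio} = 0 ⇒ p_{Quill} = 9 + 0.25p_{Folio}.
At p_{Folio} = 15: p_{Quill} = 9 + 0.25·15 = 12.75.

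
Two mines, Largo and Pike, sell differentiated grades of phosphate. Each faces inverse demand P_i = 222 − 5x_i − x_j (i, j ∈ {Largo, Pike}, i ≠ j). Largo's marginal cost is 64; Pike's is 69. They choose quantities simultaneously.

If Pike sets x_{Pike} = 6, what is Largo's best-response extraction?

Mine Largo's profit: π = x_{Largo}(222 − 5x_{Largo} − x_{Pike}) − 64x_{Largo}.
∂π/∂x_{Largo} = 158 − 10x_{Largo} − x_{Pike} = 0 ⇒ x_{Largo} = 15.8 − 0.1x_{Pike}.
At x_{Pike} = 6: x_{Largo} = 15.8 − 0.1·6 = 15.2.

15.2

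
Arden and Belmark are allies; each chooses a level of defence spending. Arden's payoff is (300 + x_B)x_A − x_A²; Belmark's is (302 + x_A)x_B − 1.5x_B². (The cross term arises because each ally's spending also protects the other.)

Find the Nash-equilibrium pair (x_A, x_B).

240.4, 180.8

Expanding Arden's payoff: 300x_A + x_Bx_A − x_A².
∂π/∂x_A = 300 + x_B − 2x_A = 0, so x_A = 150 + 0.5x_B.
Likewise for Belmark: x_B = 302/3 + (1/3)x_A.
Plugging x_B into Arden's best response: x_A = 150 + 0.5(302/3 + (1/3)x_A) ⇒ (5/6)x_A = 601/3, so x_A = 240.4.
Then x_B = 302/3 + (1/3)·240.4 = 180.8.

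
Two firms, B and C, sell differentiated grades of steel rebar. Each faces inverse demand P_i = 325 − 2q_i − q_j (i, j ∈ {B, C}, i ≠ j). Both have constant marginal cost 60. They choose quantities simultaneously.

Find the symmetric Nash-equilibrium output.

53

Firm B's profit: π = q_B(325 − 2q_B − q_C) − 60q_B.
∂π/∂q_B = 265 − 4q_B − q_C = 0 ⇒ q_B = 66.25 − 0.25q_C.
By symmetry q_C = q_B; substituting into the reaction function, 1.25q_B = 66.25 and q_B = 53.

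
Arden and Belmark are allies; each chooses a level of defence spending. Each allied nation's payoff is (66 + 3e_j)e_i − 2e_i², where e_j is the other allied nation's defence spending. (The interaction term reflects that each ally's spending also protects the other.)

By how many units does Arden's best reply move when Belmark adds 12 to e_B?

9

Arden's payoff is (66 + 3e_B)e_A − 2e_A².
∂π/∂e_A = 66 + 3e_B − 4e_A = 0, so e_A = 16.5 + 0.75e_B.
The reaction-function slope is 0.75, so a 12-unit rise in e_B moves e_A by 0.75 × 12 = 9. Arden's best response rises — the actions are strategic complements.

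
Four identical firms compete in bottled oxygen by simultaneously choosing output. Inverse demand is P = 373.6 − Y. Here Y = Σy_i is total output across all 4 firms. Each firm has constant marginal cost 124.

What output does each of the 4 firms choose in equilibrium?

A representative firm's profit is π_i = y_i(373.6 − Y) − 124y_i, with Y = y_i + Σ_{j≠i} y_j.
First-order condition: 249.6 − 2y_i − Σ_{j≠i} y_j = 0.
In a symmetric equilibrium every firm chooses the same y, so Σ_{j≠i} y_j = 3y. The condition becomes 249.6 − 5y = 0, giving y = 249.6/5 = 49.92.

49.92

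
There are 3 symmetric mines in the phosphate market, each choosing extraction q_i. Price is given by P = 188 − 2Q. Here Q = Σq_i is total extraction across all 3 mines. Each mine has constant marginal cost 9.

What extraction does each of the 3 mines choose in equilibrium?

A representative mine's profit is π_i = q_i(188 − 2Q) − 9q_i, with Q = q_i + Σ_{j≠i} q_j.
First-order condition: 179 − 4q_i − 2Σ_{j≠i} q_j = 0.
In a symmetric equilibrium every mine chooses the same q, so Σ_{j≠i} q_j = 2q. The condition becomes 179 − 8q = 0, giving q = 179/8 = 22.375.

22.375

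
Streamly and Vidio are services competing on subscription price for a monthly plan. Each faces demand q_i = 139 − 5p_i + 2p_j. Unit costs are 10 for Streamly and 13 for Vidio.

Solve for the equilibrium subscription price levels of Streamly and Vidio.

Streamly's profit: π = (p_{Streamly} − 10)(139 − 5p_{Streamly} + 2p_{Vidio}).
∂π/∂p_{Streamly} = 189 − 10p_{Streamly} + 2p_{Vidio} = 0 ⇒ p_{Streamly} = 18.9 + 0.2p_{Vidio}.
Similarly p_{Vidio} = 20.4 + 0.2p_{Streamly}.
Plugging p_{Vidio} into Streamly's best response: p_{Streamly} = 18.9 + 0.2(20.4 + 0.2p_{Streamly}) ⇒ 0.96p_{Streamly} = 22.98, so p_{Streamly} = 23.9375.
Then p_{Vidio} = 20.4 + 0.2·23.9375 = 25.1875.

23.9375, 25.1875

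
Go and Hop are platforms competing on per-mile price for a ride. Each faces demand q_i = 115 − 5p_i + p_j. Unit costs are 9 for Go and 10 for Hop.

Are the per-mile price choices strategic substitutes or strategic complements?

Go's profit: π = (p_{Go} − 9)(115 − 5p_{Go} + p_{Hop}).
∂π/∂p_{Go} = 160 − 10p_{Go} + p_{Hop} = 0 ⇒ p_{Go} = 16 + 0.1p_{Hop}.
The best-response slope dp_{Go}/dp_{Hop} = 0.1 > 0: the reaction function is upward-sloping, so the choices are strategic complements.

strategic complements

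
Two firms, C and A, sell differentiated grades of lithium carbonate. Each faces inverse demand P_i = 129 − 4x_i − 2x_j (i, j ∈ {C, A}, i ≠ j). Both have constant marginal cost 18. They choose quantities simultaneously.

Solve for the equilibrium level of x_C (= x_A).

11.1

Firm C's profit: π = x_C(129 − 4x_C − 2x_A) − 18x_C.
∂π/∂x_C = 111 − 8x_C − 2x_A = 0 ⇒ x_C = 13.875 − 0.25x_A.
Setting x_C = x_A in the reaction function: x_C = 13.875 − 0.25x_C, so x_C = 13.875 / 1.25 = 11.1.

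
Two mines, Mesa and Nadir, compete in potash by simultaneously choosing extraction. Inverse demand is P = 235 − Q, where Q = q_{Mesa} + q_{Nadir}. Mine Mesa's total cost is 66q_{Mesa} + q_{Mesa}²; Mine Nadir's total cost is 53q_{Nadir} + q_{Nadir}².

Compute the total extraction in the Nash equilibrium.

70.2

Mine Mesa's profit: π = q_{Mesa}(235 − (q_{Mesa} + q_{Nadir})) − 66q_{Mesa} − q_{Mesa}².
∂π/∂q_{Mesa} = 169 − 4q_{Mesa} − q_{Nadir} = 0, so q_{Mesa} = 42.25 − 0.25q_{Nadir}.
By the same steps for Nadir: q_{Nadir} = 45.5 − 0.25q_{Mesa}.
Substituting the second reaction function into the first: q_{Mesa} = 42.25 − 0.25(45.5 − 0.25q_{Mesa}), which gives 0.9375q_{Mesa} = 30.875 ⇒ q_{Mesa} = 494/15.
Then q_{Nadir} = 45.5 − 0.25·(494/15) = 559/15.
Total extraction: 494/15 + 559/15 = 70.2.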